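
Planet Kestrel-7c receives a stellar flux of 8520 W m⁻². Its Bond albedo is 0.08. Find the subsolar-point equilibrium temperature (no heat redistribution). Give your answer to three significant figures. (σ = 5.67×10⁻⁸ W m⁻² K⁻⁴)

T_ss ≈ 610 K

At the subsolar point the surface absorbs S(1−A) and emits σT⁴ per unit area — no factor of 4, since only the local patch is in balance.
T = [8520 × 0.92 / 5.67×10⁻⁸]^(1/4) = (1.38×10¹¹)^(1/4) = 610 K.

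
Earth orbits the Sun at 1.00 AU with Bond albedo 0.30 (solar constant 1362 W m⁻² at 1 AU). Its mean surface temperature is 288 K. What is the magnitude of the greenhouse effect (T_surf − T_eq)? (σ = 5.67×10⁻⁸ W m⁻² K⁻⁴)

ΔT ≈ 33.4 K

S = 1362/1.00² = 1362 W m⁻².
T_eq = [S(1−A)/(4σ)]^(1/4) = [1362×0.70/(4×5.67×10⁻⁸)]^(1/4) = 254.6 K.
ΔT = T_surf − T_eq = 288 − 254.6.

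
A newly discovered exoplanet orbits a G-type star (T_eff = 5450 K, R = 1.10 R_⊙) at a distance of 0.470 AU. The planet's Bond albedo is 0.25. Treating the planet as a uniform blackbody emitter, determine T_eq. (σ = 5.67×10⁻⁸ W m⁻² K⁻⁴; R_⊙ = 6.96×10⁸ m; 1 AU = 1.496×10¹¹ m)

R_⋆ = 1.10 × 6.96×10⁸ = 7.66×10⁸ m.
d = 0.470 AU = 7.03×10¹⁰ m.
L = 4πR_⋆²σT_⋆⁴ = 4π(7.66×10⁸)² × 5.67×10⁻⁸ × (5450)⁴ = 3.68×10²⁶ W.
S = L/(4πd²) = 5930 W m⁻².
Energy balance: absorbed = emitted ⇒ πR²·S(1−A) = 4πR²·σT_eq⁴, so T_eq⁴ = S(1−A)/(4σ).
T_eq = [5930 × 0.75 / (4 × 5.67×10⁻⁸)]^(1/4) = (1.96×10¹⁰)^(1/4) = 374 K.

T_eq ≈ 374 K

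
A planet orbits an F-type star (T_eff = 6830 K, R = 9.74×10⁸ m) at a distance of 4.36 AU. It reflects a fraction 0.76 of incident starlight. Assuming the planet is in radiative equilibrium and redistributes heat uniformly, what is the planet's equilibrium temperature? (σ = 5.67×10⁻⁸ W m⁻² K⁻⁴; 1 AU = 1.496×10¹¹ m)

d = 4.36 AU = 6.52×10¹¹ m.
L = 4πR_⋆²σT_⋆⁴ = 4π(9.74×10⁸)² × 5.67×10⁻⁸ × (6830)⁴ = 1.47×10²⁷ W.
S = L/(4πd²) = 275 W m⁻².
Energy balance: absorbed = emitted ⇒ πR²·S(1−A) = 4πR²·σT_eq⁴, so T_eq⁴ = S(1−A)/(4σ).
T_eq = [275 × 0.24 / (4 × 5.67×10⁻⁸)]^(1/4) = (2.91×10⁸)^(1/4) = 131 K.

T_eq ≈ 131 K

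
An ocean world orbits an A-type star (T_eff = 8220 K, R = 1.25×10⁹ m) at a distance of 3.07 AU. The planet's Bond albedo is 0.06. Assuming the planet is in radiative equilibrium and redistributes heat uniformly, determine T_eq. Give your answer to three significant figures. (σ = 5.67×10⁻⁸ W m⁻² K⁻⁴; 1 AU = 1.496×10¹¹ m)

T_eq ≈ 299 K

d = 3.07 AU = 4.59×10¹¹ m.
L = 4πR_⋆²σT_⋆⁴ = 4π(1.25×10⁹)² × 5.67×10⁻⁸ × (8220)⁴ = 5.08×10²⁷ W.
S = L/(4πd²) = 1920 W m⁻².
Energy balance: absorbed = emitted ⇒ πR²·S(1−A) = 4πR²·σT_eq⁴, so T_eq⁴ = S(1−A)/(4σ).
T_eq = [1920 × 0.94 / (4 × 5.67×10⁻⁸)]^(1/4) = (7.95×10⁹)^(1/4) = 299 K.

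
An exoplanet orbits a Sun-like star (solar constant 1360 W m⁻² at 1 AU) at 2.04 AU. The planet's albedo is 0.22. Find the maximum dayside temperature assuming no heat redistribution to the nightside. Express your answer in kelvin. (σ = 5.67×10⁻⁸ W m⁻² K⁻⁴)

T_ss ≈ 259 K

Flux at 2.04 AU: S = 1360/2.04² = 327 W m⁻².
With no redistribution each surface element balances locally: S(1−A) = σT⁴.
T = [327 × 0.78 / 5.67×10⁻⁸]^(1/4) = (4.50×10⁹)^(1/4) = 259 K.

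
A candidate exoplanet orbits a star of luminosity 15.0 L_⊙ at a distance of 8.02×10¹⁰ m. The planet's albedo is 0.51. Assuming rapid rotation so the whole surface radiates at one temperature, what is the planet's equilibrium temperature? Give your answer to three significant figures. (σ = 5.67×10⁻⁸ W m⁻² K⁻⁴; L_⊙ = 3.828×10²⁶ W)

L = 15.0 × 3.828×10²⁶ = 5.74×10²⁷ W.
Flux: S = L/(4πd²) = 5.74×10²⁷/(4π×(8.02×10¹⁰)²) = 7.10×10⁴ W m⁻².
Energy balance: absorbed = emitted ⇒ πR²·S(1−A) = 4πR²·σT_eq⁴, so T_eq⁴ = S(1−A)/(4σ).
T_eq = [7.10×10⁴ × 0.49 / (4 × 5.67×10⁻⁸)]^(1/4) = (1.53×10¹¹)^(1/4) = 626 K.

T_eq ≈ 626 K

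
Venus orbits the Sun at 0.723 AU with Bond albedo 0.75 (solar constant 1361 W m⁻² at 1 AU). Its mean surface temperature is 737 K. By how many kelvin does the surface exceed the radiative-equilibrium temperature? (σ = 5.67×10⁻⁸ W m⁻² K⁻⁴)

S = 1361/0.723² = 2604 W m⁻².
T_eq = [S(1−A)/(4σ)]^(1/4) = [2604×0.25/(4×5.67×10⁻⁸)]^(1/4) = 231.5 K.
ΔT = T_surf − T_eq = 737 − 231.5.

ΔT ≈ 505.5 K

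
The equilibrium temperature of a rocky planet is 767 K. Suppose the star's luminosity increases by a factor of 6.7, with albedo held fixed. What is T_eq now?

T_eq ∝ L^(1/4) · d^(−1/2).
T′ = 767 × 6.7^(1/4) = 1230 K.

T_eq ≈ 1230 K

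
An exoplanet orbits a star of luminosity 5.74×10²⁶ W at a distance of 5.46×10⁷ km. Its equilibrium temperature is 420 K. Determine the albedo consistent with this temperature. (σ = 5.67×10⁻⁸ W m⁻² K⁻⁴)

d = 5.46×10⁷ km = 5.46×10¹⁰ m.
Flux: S = L/(4πd²) = 5.74×10²⁶/(4π×(5.46×10¹⁰)²) = 1.53×10⁴ W m⁻².
From T_eq⁴ = S(1−A)/(4σ): 1−A = 4σT_eq⁴/S.
1−A = 4 × 5.67×10⁻⁸ × (420)⁴ / 1.53×10⁴ = 0.461.

A ≈ 0.54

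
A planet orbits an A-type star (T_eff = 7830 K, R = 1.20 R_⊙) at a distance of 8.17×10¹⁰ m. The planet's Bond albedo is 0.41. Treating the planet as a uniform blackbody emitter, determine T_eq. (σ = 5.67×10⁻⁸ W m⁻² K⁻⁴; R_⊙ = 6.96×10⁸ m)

R_⋆ = 1.20 × 6.96×10⁸ = 8.35×10⁸ m.
L = 4πR_⋆²σT_⋆⁴ = 4π(8.35×10⁸)² × 5.67×10⁻⁸ × (7830)⁴ = 1.87×10²⁷ W.
S = L/(4πd²) = 2.23×10⁴ W m⁻².
Energy balance: absorbed = emitted ⇒ πR²·S(1−A) = 4πR²·σT_eq⁴, so T_eq⁴ = S(1−A)/(4σ).
T_eq = [2.23×10⁴ × 0.59 / (4 × 5.67×10⁻⁸)]^(1/4) = (5.79×10¹⁰)^(1/4) = 491 K.

T_eq ≈ 491 K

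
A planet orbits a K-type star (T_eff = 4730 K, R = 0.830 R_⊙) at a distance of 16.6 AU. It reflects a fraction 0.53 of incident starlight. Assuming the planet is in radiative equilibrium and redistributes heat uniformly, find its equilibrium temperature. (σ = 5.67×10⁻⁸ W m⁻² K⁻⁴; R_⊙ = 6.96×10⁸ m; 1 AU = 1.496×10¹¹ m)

T_eq ≈ 42.2 K

R_⋆ = 0.830 × 6.96×10⁸ = 5.78×10⁸ m.
d = 16.6 AU = 2.48×10¹² m.
L = 4πR_⋆²σT_⋆⁴ = 4π(5.78×10⁸)² × 5.67×10⁻⁸ × (4730)⁴ = 1.19×10²⁶ W.
S = L/(4πd²) = 1.54 W m⁻².
Energy balance: absorbed = emitted ⇒ πR²·S(1−A) = 4πR²·σT_eq⁴, so T_eq⁴ = S(1−A)/(4σ).
T_eq = [1.54 × 0.47 / (4 × 5.67×10⁻⁸)]^(1/4) = (3.18×10⁶)^(1/4) = 42.2 K.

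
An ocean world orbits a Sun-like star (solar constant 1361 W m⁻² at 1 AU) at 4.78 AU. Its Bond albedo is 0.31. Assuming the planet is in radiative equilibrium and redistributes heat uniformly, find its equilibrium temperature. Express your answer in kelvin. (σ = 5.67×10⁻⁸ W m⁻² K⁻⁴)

Flux at 4.78 AU: S = 1361/4.78² = 59.6 W m⁻².
Energy balance: absorbed = emitted ⇒ πR²·S(1−A) = 4πR²·σT_eq⁴, so T_eq⁴ = S(1−A)/(4σ).
T_eq = [59.6 × 0.69 / (4 × 5.67×10⁻⁸)]^(1/4) = (1.81×10⁸)^(1/4) = 116 K.

T_eq ≈ 116 K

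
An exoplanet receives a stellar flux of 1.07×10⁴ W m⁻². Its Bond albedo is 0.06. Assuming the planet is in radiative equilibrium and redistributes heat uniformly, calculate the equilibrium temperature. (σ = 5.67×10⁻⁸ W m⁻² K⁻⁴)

T_eq ≈ 459 K

Energy balance: absorbed = emitted ⇒ πR²·S(1−A) = 4πR²·σT_eq⁴, so T_eq⁴ = S(1−A)/(4σ).
T_eq = [1.07×10⁴ × 0.94 / (4 × 5.67×10⁻⁸)]^(1/4) = (4.43×10¹⁰)^(1/4) = 459 K.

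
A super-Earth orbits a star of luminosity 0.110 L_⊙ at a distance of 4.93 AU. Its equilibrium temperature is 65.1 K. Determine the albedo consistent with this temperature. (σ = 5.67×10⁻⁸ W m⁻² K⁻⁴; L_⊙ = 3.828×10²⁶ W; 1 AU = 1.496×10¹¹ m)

d = 4.93 AU = 7.38×10¹¹ m.
L = 0.110 × 3.828×10²⁶ = 4.21×10²⁵ W.
Flux: S = L/(4πd²) = 4.21×10²⁵/(4π×(7.38×10¹¹)²) = 6.16 W m⁻².
From T_eq⁴ = S(1−A)/(4σ): 1−A = 4σT_eq⁴/S.
1−A = 4 × 5.67×10⁻⁸ × (65.1)⁴ / 6.16 = 0.661.

A ≈ 0.34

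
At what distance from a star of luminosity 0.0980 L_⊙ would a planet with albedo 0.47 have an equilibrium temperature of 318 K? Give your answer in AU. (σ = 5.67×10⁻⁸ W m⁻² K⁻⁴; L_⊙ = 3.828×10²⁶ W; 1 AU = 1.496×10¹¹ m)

L = 0.0980 × 3.828×10²⁶ = 3.75×10²⁵ W.
From T_eq⁴ = L(1−A)/(16πσd²): d = √[L(1−A)/(16πσT_eq⁴)].
d = √[3.75×10²⁵ × 0.53 / (16π × 5.67×10⁻⁸ × (318)⁴)] = 2.61×10¹⁰ m = 0.175 AU.

d ≈ 0.175 AU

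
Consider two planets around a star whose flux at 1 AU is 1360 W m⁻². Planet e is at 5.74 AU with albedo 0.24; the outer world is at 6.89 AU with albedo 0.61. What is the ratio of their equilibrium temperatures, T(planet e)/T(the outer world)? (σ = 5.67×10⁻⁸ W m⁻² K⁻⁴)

T_eq = [S₀(1−A)/(4σd²)]^(1/4), so T ∝ (1−A)^(1/4) / √d.
T₁ = [1360×0.76/(4×5.67×10⁻⁸×5.74²)]^(1/4) = 108.45 K.
T₂ = [1360×0.39/(4×5.67×10⁻⁸×6.89²)]^(1/4) = 83.78 K.

T₁/T₂ ≈ 1.294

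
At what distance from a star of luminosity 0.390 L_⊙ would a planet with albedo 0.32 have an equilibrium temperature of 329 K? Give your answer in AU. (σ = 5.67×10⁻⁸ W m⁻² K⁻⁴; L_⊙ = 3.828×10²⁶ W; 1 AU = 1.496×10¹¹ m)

L = 0.390 × 3.828×10²⁶ = 1.49×10²⁶ W.
From T_eq⁴ = L(1−A)/(16πσd²): d = √[L(1−A)/(16πσT_eq⁴)].
d = √[1.49×10²⁶ × 0.68 / (16π × 5.67×10⁻⁸ × (329)⁴)] = 5.51×10¹⁰ m = 0.369 AU.

d ≈ 0.369 AU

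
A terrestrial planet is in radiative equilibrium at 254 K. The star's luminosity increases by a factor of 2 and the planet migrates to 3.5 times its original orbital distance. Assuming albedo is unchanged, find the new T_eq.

T_eq ∝ L^(1/4) · d^(−1/2).
T′ = 254 × 2^(1/4) / 3.5^(1/2) = 161 K.

T_eq ≈ 161 K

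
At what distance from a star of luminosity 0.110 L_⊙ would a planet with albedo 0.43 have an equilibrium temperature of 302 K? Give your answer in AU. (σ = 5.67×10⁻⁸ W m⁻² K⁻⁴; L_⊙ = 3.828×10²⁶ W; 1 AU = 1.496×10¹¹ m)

L = 0.110 × 3.828×10²⁶ = 4.21×10²⁵ W.
From T_eq⁴ = L(1−A)/(16πσd²): d = √[L(1−A)/(16πσT_eq⁴)].
d = √[4.21×10²⁵ × 0.57 / (16π × 5.67×10⁻⁸ × (302)⁴)] = 3.18×10¹⁰ m = 0.213 AU.

d ≈ 0.213 AU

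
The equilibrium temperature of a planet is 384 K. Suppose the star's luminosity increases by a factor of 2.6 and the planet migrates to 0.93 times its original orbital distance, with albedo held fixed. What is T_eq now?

T_eq ∝ L^(1/4) · d^(−1/2).
T′ = 384 × 2.6^(1/4) / 0.93^(1/2) = 506 K.

T_eq ≈ 506 K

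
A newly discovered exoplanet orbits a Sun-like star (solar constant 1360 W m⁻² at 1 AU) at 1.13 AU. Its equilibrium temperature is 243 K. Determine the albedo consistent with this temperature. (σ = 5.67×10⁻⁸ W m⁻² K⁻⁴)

A ≈ 0.26

Flux at 1.13 AU: S = 1360/1.13² = 1070 W m⁻².
From T_eq⁴ = S(1−A)/(4σ): 1−A = 4σT_eq⁴/S.
1−A = 4 × 5.67×10⁻⁸ × (243)⁴ / 1070 = 0.742.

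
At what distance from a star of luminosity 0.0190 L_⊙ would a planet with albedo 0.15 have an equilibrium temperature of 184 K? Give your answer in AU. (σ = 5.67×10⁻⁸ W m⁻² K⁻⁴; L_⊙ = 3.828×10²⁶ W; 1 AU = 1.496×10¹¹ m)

L = 0.0190 × 3.828×10²⁶ = 7.27×10²⁴ W.
From T_eq⁴ = L(1−A)/(16πσd²): d = √[L(1−A)/(16πσT_eq⁴)].
d = √[7.27×10²⁴ × 0.85 / (16π × 5.67×10⁻⁸ × (184)⁴)] = 4.35×10¹⁰ m = 0.291 AU.

d ≈ 0.291 AU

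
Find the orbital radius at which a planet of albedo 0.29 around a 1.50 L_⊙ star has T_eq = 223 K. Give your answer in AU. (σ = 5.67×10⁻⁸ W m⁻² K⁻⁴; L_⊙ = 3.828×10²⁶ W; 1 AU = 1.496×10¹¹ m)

d ≈ 1.61 AU

L = 1.50 × 3.828×10²⁶ = 5.74×10²⁶ W.
From T_eq⁴ = L(1−A)/(16πσd²): d = √[L(1−A)/(16πσT_eq⁴)].
d = √[5.74×10²⁶ × 0.71 / (16π × 5.67×10⁻⁸ × (223)⁴)] = 2.41×10¹¹ m = 1.61 AU.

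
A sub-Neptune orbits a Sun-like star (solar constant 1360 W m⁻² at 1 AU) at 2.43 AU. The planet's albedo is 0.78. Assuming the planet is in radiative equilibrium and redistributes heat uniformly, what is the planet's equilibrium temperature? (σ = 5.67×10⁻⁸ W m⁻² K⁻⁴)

Flux at 2.43 AU: S = 1360/2.43² = 230 W m⁻².
Energy balance: absorbed = emitted ⇒ πR²·S(1−A) = 4πR²·σT_eq⁴, so T_eq⁴ = S(1−A)/(4σ).
T_eq = [230 × 0.22 / (4 × 5.67×10⁻⁸)]^(1/4) = (2.23×10⁸)^(1/4) = 122 K.

T_eq ≈ 122 K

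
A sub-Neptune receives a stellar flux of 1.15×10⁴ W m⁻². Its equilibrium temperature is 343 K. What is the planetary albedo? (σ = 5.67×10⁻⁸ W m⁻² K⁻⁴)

From T_eq⁴ = S(1−A)/(4σ): 1−A = 4σT_eq⁴/S.
1−A = 4 × 5.67×10⁻⁸ × (343)⁴ / 1.15×10⁴ = 0.273.

A ≈ 0.73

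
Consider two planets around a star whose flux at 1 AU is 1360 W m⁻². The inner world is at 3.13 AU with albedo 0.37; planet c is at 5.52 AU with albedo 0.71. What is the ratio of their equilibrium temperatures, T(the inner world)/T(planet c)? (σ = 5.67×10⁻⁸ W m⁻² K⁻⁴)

T₁/T₂ ≈ 1.612

T_eq = [S₀(1−A)/(4σd²)]^(1/4), so T ∝ (1−A)^(1/4) / √d.
T₁ = [1360×0.63/(4×5.67×10⁻⁸×3.13²)]^(1/4) = 140.13 K.
T₂ = [1360×0.29/(4×5.67×10⁻⁸×5.52²)]^(1/4) = 86.92 K.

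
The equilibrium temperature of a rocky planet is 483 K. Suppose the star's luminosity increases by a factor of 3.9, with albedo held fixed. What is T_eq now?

T_eq ≈ 679 K

T_eq ∝ L^(1/4) · d^(−1/2).
T′ = 483 × 3.9^(1/4) = 679 K.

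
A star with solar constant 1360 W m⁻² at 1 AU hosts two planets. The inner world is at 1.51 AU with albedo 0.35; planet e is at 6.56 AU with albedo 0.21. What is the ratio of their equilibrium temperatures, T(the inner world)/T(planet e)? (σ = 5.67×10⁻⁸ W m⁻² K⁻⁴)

T₁/T₂ ≈ 1.985

T_eq = [S₀(1−A)/(4σd²)]^(1/4), so T ∝ (1−A)^(1/4) / √d.
T₁ = [1360×0.65/(4×5.67×10⁻⁸×1.51²)]^(1/4) = 203.34 K.
T₂ = [1360×0.79/(4×5.67×10⁻⁸×6.56²)]^(1/4) = 102.43 K.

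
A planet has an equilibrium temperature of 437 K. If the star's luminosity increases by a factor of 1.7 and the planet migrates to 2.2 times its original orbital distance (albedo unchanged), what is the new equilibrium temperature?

T_eq ∝ L^(1/4) · d^(−1/2).
T′ = 437 × 1.7^(1/4) / 2.2^(1/2) = 336 K.

T_eq ≈ 336 K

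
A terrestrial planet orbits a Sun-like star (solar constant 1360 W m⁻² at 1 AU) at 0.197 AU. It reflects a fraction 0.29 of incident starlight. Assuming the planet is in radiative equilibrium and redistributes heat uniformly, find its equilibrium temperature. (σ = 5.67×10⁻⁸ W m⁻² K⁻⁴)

T_eq ≈ 576 K

Flux at 0.197 AU: S = 1360/0.197² = 3.50×10⁴ W m⁻².
Energy balance: absorbed = emitted ⇒ πR²·S(1−A) = 4πR²·σT_eq⁴, so T_eq⁴ = S(1−A)/(4σ).
T_eq = [3.50×10⁴ × 0.71 / (4 × 5.67×10⁻⁸)]^(1/4) = (1.10×10¹¹)^(1/4) = 576 K.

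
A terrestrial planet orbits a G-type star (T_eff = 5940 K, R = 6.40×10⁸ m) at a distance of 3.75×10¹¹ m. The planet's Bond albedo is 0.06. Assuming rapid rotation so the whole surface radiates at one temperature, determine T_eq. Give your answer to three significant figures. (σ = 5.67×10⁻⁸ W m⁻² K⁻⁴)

T_eq ≈ 171 K

L = 4πR_⋆²σT_⋆⁴ = 4π(6.40×10⁸)² × 5.67×10⁻⁸ × (5940)⁴ = 3.63×10²⁶ W.
S = L/(4πd²) = 206 W m⁻².
Energy balance: absorbed = emitted ⇒ πR²·S(1−A) = 4πR²·σT_eq⁴, so T_eq⁴ = S(1−A)/(4σ).
T_eq = [206 × 0.94 / (4 × 5.67×10⁻⁸)]^(1/4) = (8.52×10⁸)^(1/4) = 171 K.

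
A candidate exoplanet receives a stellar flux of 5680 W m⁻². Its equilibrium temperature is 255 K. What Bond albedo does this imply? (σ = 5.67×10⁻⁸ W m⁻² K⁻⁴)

A ≈ 0.83

From T_eq⁴ = S(1−A)/(4σ): 1−A = 4σT_eq⁴/S.
1−A = 4 × 5.67×10⁻⁸ × (255)⁴ / 5680 = 0.169.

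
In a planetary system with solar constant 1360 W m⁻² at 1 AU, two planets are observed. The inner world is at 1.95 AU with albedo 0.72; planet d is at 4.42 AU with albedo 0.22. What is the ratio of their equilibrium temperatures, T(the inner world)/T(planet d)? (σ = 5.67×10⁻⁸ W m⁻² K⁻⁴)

T_eq = [S₀(1−A)/(4σd²)]^(1/4), so T ∝ (1−A)^(1/4) / √d.
T₁ = [1360×0.28/(4×5.67×10⁻⁸×1.95²)]^(1/4) = 144.96 K.
T₂ = [1360×0.78/(4×5.67×10⁻⁸×4.42²)]^(1/4) = 124.39 K.

T₁/T₂ ≈ 1.165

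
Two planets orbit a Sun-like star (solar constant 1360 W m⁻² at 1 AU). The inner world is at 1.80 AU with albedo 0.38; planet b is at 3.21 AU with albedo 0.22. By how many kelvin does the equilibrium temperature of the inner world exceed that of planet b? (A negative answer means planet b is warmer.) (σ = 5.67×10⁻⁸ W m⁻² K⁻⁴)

ΔT ≈ 38.1 K

T_eq = [S₀(1−A)/(4σd²)]^(1/4), so T ∝ (1−A)^(1/4) / √d.
T₁ = [1360×0.62/(4×5.67×10⁻⁸×1.80²)]^(1/4) = 184.05 K.
T₂ = [1360×0.78/(4×5.67×10⁻⁸×3.21²)]^(1/4) = 145.96 K.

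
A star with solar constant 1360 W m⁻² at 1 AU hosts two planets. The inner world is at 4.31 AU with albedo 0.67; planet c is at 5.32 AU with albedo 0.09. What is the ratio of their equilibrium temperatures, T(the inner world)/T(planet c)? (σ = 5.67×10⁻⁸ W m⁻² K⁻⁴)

T_eq = [S₀(1−A)/(4σd²)]^(1/4), so T ∝ (1−A)^(1/4) / √d.
T₁ = [1360×0.33/(4×5.67×10⁻⁸×4.31²)]^(1/4) = 101.59 K.
T₂ = [1360×0.91/(4×5.67×10⁻⁸×5.32²)]^(1/4) = 117.84 K.

T₁/T₂ ≈ 0.862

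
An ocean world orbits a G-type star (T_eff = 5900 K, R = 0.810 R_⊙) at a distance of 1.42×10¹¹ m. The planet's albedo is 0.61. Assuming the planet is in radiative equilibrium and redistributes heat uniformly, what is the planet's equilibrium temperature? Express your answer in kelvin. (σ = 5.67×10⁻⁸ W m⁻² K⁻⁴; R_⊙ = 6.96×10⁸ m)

R_⋆ = 0.810 × 6.96×10⁸ = 5.64×10⁸ m.
L = 4πR_⋆²σT_⋆⁴ = 4π(5.64×10⁸)² × 5.67×10⁻⁸ × (5900)⁴ = 2.74×10²⁶ W.
S = L/(4πd²) = 1080 W m⁻².
Energy balance: absorbed = emitted ⇒ πR²·S(1−A) = 4πR²·σT_eq⁴, so T_eq⁴ = S(1−A)/(4σ).
T_eq = [1080 × 0.39 / (4 × 5.67×10⁻⁸)]^(1/4) = (1.86×10⁹)^(1/4) = 208 K.

T_eq ≈ 208 K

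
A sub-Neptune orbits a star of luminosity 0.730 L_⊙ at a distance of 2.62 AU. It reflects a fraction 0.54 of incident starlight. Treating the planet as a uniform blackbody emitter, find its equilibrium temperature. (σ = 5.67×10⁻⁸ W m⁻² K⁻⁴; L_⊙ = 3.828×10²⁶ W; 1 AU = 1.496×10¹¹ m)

d = 2.62 AU = 3.92×10¹¹ m.
L = 0.730 × 3.828×10²⁶ = 2.79×10²⁶ W.
Flux: S = L/(4πd²) = 2.79×10²⁶/(4π×(3.92×10¹¹)²) = 145 W m⁻².
Energy balance: absorbed = emitted ⇒ πR²·S(1−A) = 4πR²·σT_eq⁴, so T_eq⁴ = S(1−A)/(4σ).
T_eq = [145 × 0.46 / (4 × 5.67×10⁻⁸)]^(1/4) = (2.94×10⁸)^(1/4) = 131 K.

T_eq ≈ 131 K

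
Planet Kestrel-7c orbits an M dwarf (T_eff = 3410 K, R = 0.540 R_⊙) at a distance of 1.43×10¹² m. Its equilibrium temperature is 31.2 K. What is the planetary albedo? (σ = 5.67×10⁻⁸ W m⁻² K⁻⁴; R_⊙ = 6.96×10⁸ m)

R_⋆ = 0.540 × 6.96×10⁸ = 3.76×10⁸ m.
L = 4πR_⋆²σT_⋆⁴ = 4π(3.76×10⁸)² × 5.67×10⁻⁸ × (3410)⁴ = 1.36×10²⁵ W.
S = L/(4πd²) = 0.530 W m⁻².
From T_eq⁴ = S(1−A)/(4σ): 1−A = 4σT_eq⁴/S.
1−A = 4 × 5.67×10⁻⁸ × (31.2)⁴ / 0.530 = 0.406.

A ≈ 0.59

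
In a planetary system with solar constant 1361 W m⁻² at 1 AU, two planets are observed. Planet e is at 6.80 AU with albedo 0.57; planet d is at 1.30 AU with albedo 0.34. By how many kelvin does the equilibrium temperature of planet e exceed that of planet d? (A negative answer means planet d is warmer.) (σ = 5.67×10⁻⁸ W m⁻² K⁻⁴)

T_eq = [S₀(1−A)/(4σd²)]^(1/4), so T ∝ (1−A)^(1/4) / √d.
T₁ = [1361×0.43/(4×5.67×10⁻⁸×6.80²)]^(1/4) = 86.43 K.
T₂ = [1361×0.66/(4×5.67×10⁻⁸×1.30²)]^(1/4) = 220.02 K.

ΔT ≈ -133.6 K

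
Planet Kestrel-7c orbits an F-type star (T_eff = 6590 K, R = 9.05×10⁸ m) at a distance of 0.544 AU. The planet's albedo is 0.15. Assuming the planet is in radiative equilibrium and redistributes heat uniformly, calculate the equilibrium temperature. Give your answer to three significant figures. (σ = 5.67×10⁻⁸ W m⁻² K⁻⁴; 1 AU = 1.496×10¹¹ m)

d = 0.544 AU = 8.14×10¹⁰ m.
L = 4πR_⋆²σT_⋆⁴ = 4π(9.05×10⁸)² × 5.67×10⁻⁸ × (6590)⁴ = 1.10×10²⁷ W.
S = L/(4πd²) = 1.32×10⁴ W m⁻².
Energy balance: absorbed = emitted ⇒ πR²·S(1−A) = 4πR²·σT_eq⁴, so T_eq⁴ = S(1−A)/(4σ).
T_eq = [1.32×10⁴ × 0.85 / (4 × 5.67×10⁻⁸)]^(1/4) = (4.96×10¹⁰)^(1/4) = 472 K.

T_eq ≈ 472 K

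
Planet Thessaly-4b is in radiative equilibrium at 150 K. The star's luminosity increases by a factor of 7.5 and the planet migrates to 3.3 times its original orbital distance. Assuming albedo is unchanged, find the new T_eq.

T_eq ∝ L^(1/4) · d^(−1/2).
T′ = 150 × 7.5^(1/4) / 3.3^(1/2) = 137 K.

T_eq ≈ 137 K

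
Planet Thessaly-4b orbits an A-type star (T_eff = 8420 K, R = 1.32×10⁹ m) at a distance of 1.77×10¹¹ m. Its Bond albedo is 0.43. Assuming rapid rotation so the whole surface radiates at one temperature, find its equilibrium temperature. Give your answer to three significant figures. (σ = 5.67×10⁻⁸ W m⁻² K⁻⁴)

T_eq ≈ 447 K

L = 4πR_⋆²σT_⋆⁴ = 4π(1.32×10⁹)² × 5.67×10⁻⁸ × (8420)⁴ = 6.24×10²⁷ W.
S = L/(4πd²) = 1.59×10⁴ W m⁻².
Energy balance: absorbed = emitted ⇒ πR²·S(1−A) = 4πR²·σT_eq⁴, so T_eq⁴ = S(1−A)/(4σ).
T_eq = [1.59×10⁴ × 0.57 / (4 × 5.67×10⁻⁸)]^(1/4) = (3.98×10¹⁰)^(1/4) = 447 K.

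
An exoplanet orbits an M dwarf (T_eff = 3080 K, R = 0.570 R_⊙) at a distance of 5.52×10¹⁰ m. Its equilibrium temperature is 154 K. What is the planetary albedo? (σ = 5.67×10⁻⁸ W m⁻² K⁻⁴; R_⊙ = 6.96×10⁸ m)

R_⋆ = 0.570 × 6.96×10⁸ = 3.97×10⁸ m.
L = 4πR_⋆²σT_⋆⁴ = 4π(3.97×10⁸)² × 5.67×10⁻⁸ × (3080)⁴ = 1.01×10²⁵ W.
S = L/(4πd²) = 264 W m⁻².
From T_eq⁴ = S(1−A)/(4σ): 1−A = 4σT_eq⁴/S.
1−A = 4 × 5.67×10⁻⁸ × (154)⁴ / 264 = 0.484.

A ≈ 0.52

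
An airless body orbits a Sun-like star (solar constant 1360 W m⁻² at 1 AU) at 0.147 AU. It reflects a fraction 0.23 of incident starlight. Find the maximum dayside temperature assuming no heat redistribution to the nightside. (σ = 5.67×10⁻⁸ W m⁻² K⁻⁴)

Flux at 0.147 AU: S = 1360/0.147² = 6.29×10⁴ W m⁻².
With no redistribution each surface element balances locally: S(1−A) = σT⁴.
T = [6.29×10⁴ × 0.77 / 5.67×10⁻⁸]^(1/4) = (8.55×10¹¹)^(1/4) = 962 K.

T_ss ≈ 962 K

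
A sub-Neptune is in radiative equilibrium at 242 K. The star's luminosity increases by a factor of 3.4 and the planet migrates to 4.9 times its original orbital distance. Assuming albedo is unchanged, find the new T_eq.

T_eq ∝ L^(1/4) · d^(−1/2).
T′ = 242 × 3.4^(1/4) / 4.9^(1/2) = 148 K.

T_eq ≈ 148 K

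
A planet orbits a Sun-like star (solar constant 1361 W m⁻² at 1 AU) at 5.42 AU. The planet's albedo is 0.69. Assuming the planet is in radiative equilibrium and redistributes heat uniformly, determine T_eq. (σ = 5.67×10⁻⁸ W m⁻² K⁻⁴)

Flux at 5.42 AU: S = 1361/5.42² = 46.3 W m⁻².
Energy balance: absorbed = emitted ⇒ πR²·S(1−A) = 4πR²·σT_eq⁴, so T_eq⁴ = S(1−A)/(4σ).
T_eq = [46.3 × 0.31 / (4 × 5.67×10⁻⁸)]^(1/4) = (6.33×10⁷)^(1/4) = 89.2 K.

T_eq ≈ 89.2 K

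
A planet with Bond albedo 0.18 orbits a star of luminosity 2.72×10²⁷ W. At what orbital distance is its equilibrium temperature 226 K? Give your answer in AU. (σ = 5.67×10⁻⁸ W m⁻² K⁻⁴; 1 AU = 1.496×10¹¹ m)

d ≈ 3.66 AU

From T_eq⁴ = L(1−A)/(16πσd²): d = √[L(1−A)/(16πσT_eq⁴)].
d = √[2.72×10²⁷ × 0.82 / (16π × 5.67×10⁻⁸ × (226)⁴)] = 5.48×10¹¹ m = 3.66 AU.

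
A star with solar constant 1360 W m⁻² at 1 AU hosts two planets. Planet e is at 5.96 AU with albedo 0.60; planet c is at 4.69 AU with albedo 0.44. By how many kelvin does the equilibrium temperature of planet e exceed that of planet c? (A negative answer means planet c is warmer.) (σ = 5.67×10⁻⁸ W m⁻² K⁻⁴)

ΔT ≈ -20.5 K

T_eq = [S₀(1−A)/(4σd²)]^(1/4), so T ∝ (1−A)^(1/4) / √d.
T₁ = [1360×0.40/(4×5.67×10⁻⁸×5.96²)]^(1/4) = 90.65 K.
T₂ = [1360×0.56/(4×5.67×10⁻⁸×4.69²)]^(1/4) = 111.16 K.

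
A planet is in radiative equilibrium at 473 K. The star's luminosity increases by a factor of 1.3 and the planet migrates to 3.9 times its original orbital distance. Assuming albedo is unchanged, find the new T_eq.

T_eq ∝ L^(1/4) · d^(−1/2).
T′ = 473 × 1.3^(1/4) / 3.9^(1/2) = 256 K.

T_eq ≈ 256 K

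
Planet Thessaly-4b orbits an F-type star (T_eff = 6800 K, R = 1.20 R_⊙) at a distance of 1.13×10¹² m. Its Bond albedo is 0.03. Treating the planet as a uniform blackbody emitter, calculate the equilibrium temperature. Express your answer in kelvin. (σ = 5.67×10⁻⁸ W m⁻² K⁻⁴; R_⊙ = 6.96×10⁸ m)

R_⋆ = 1.20 × 6.96×10⁸ = 8.35×10⁸ m.
L = 4πR_⋆²σT_⋆⁴ = 4π(8.35×10⁸)² × 5.67×10⁻⁸ × (6800)⁴ = 1.06×10²⁷ W.
S = L/(4πd²) = 66.2 W m⁻².
Energy balance: absorbed = emitted ⇒ πR²·S(1−A) = 4πR²·σT_eq⁴, so T_eq⁴ = S(1−A)/(4σ).
T_eq = [66.2 × 0.97 / (4 × 5.67×10⁻⁸)]^(1/4) = (2.83×10⁸)^(1/4) = 130 K.

T_eq ≈ 130 K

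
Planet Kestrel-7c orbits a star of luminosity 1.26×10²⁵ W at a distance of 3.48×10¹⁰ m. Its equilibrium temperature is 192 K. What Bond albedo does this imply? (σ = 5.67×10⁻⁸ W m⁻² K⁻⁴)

Flux: S = L/(4πd²) = 1.26×10²⁵/(4π×(3.48×10¹⁰)²) = 828 W m⁻².
From T_eq⁴ = S(1−A)/(4σ): 1−A = 4σT_eq⁴/S.
1−A = 4 × 5.67×10⁻⁸ × (192)⁴ / 828 = 0.372.

A ≈ 0.63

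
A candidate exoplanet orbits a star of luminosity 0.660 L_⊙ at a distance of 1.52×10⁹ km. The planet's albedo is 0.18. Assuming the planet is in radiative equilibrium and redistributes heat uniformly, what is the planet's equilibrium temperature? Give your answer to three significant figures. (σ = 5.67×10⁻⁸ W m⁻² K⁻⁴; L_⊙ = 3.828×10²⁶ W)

T_eq ≈ 74.9 K

d = 1.52×10⁹ km = 1.52×10¹² m.
L = 0.660 × 3.828×10²⁶ = 2.53×10²⁶ W.
Flux: S = L/(4πd²) = 2.53×10²⁶/(4π×(1.52×10¹²)²) = 8.70 W m⁻².
Energy balance: absorbed = emitted ⇒ πR²·S(1−A) = 4πR²·σT_eq⁴, so T_eq⁴ = S(1−A)/(4σ).
T_eq = [8.70 × 0.82 / (4 × 5.67×10⁻⁸)]^(1/4) = (3.15×10⁷)^(1/4) = 74.9 K.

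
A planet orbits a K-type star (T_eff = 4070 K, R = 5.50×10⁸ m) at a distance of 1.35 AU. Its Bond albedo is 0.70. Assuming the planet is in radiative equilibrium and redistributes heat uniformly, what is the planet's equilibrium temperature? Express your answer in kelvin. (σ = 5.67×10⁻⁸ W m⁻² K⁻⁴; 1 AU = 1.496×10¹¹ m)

T_eq ≈ 111 K

d = 1.35 AU = 2.02×10¹¹ m.
L = 4πR_⋆²σT_⋆⁴ = 4π(5.50×10⁸)² × 5.67×10⁻⁸ × (4070)⁴ = 5.91×10²⁵ W.
S = L/(4πd²) = 115 W m⁻².
Energy balance: absorbed = emitted ⇒ πR²·S(1−A) = 4πR²·σT_eq⁴, so T_eq⁴ = S(1−A)/(4σ).
T_eq = [115 × 0.30 / (4 × 5.67×10⁻⁸)]^(1/4) = (1.53×10⁸)^(1/4) = 111 K.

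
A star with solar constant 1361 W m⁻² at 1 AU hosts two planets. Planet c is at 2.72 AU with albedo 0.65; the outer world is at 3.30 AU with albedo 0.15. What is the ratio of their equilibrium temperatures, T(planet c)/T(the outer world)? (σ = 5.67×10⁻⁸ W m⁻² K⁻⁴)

T₁/T₂ ≈ 0.882

T_eq = [S₀(1−A)/(4σd²)]^(1/4), so T ∝ (1−A)^(1/4) / √d.
T₁ = [1361×0.35/(4×5.67×10⁻⁸×2.72²)]^(1/4) = 129.80 K.
T₂ = [1361×0.85/(4×5.67×10⁻⁸×3.30²)]^(1/4) = 147.11 K.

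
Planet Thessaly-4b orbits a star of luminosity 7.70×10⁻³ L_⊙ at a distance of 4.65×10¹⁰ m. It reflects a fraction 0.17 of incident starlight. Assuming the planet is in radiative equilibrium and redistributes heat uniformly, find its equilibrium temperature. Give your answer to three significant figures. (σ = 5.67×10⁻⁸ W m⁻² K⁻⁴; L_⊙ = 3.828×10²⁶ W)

L = 7.70×10⁻³ × 3.828×10²⁶ = 2.95×10²⁴ W.
Flux: S = L/(4πd²) = 2.95×10²⁴/(4π×(4.65×10¹⁰)²) = 108 W m⁻².
Energy balance: absorbed = emitted ⇒ πR²·S(1−A) = 4πR²·σT_eq⁴, so T_eq⁴ = S(1−A)/(4σ).
T_eq = [108 × 0.83 / (4 × 5.67×10⁻⁸)]^(1/4) = (3.97×10⁸)^(1/4) = 141 K.

T_eq ≈ 141 K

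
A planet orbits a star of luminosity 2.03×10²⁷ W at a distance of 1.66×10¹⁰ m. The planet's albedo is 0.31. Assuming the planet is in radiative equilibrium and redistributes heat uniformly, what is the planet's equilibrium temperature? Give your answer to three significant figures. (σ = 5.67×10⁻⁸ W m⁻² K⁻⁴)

Flux: S = L/(4πd²) = 2.03×10²⁷/(4π×(1.66×10¹⁰)²) = 5.86×10⁵ W m⁻².
Energy balance: absorbed = emitted ⇒ πR²·S(1−A) = 4πR²·σT_eq⁴, so T_eq⁴ = S(1−A)/(4σ).
T_eq = [5.86×10⁵ × 0.69 / (4 × 5.67×10⁻⁸)]^(1/4) = (1.78×10¹²)^(1/4) = 1160 K.

T_eq ≈ 1160 K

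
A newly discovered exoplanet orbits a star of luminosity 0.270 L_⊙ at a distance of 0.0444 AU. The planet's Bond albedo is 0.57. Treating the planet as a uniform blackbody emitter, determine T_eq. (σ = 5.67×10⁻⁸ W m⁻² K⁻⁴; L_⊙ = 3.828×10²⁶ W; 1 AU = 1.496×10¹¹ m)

d = 0.0444 AU = 6.64×10⁹ m.
L = 0.270 × 3.828×10²⁶ = 1.03×10²⁶ W.
Flux: S = L/(4πd²) = 1.03×10²⁶/(4π×(6.64×10⁹)²) = 1.86×10⁵ W m⁻².
Energy balance: absorbed = emitted ⇒ πR²·S(1−A) = 4πR²·σT_eq⁴, so T_eq⁴ = S(1−A)/(4σ).
T_eq = [1.86×10⁵ × 0.43 / (4 × 5.67×10⁻⁸)]^(1/4) = (3.53×10¹¹)^(1/4) = 771 K.

T_eq ≈ 771 K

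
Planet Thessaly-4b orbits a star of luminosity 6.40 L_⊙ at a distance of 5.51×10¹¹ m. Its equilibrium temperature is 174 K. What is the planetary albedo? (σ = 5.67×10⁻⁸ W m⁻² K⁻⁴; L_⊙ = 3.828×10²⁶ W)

A ≈ 0.68

L = 6.40 × 3.828×10²⁶ = 2.45×10²⁷ W.
Flux: S = L/(4πd²) = 2.45×10²⁷/(4π×(5.51×10¹¹)²) = 642 W m⁻².
From T_eq⁴ = S(1−A)/(4σ): 1−A = 4σT_eq⁴/S.
1−A = 4 × 5.67×10⁻⁸ × (174)⁴ / 642 = 0.324.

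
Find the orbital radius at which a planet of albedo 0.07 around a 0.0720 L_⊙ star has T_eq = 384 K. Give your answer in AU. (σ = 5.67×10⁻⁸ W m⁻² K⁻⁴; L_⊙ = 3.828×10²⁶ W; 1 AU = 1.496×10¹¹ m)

d ≈ 0.136 AU

L = 0.0720 × 3.828×10²⁶ = 2.76×10²⁵ W.
From T_eq⁴ = L(1−A)/(16πσd²): d = √[L(1−A)/(16πσT_eq⁴)].
d = √[2.76×10²⁵ × 0.93 / (16π × 5.67×10⁻⁸ × (384)⁴)] = 2.03×10¹⁰ m = 0.136 AU.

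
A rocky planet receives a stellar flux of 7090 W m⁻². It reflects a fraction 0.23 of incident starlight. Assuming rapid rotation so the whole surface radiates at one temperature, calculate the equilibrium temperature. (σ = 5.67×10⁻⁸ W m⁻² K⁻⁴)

T_eq ≈ 394 K

Energy balance: absorbed = emitted ⇒ πR²·S(1−A) = 4πR²·σT_eq⁴, so T_eq⁴ = S(1−A)/(4σ).
T_eq = [7090 × 0.77 / (4 × 5.67×10⁻⁸)]^(1/4) = (2.41×10¹⁰)^(1/4) = 394 K.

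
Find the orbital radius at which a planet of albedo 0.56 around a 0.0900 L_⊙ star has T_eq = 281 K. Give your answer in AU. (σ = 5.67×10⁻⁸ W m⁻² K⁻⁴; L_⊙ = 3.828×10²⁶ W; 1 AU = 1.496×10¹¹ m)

L = 0.0900 × 3.828×10²⁶ = 3.45×10²⁵ W.
From T_eq⁴ = L(1−A)/(16πσd²): d = √[L(1−A)/(16πσT_eq⁴)].
d = √[3.45×10²⁵ × 0.44 / (16π × 5.67×10⁻⁸ × (281)⁴)] = 2.92×10¹⁰ m = 0.195 AU.

d ≈ 0.195 AU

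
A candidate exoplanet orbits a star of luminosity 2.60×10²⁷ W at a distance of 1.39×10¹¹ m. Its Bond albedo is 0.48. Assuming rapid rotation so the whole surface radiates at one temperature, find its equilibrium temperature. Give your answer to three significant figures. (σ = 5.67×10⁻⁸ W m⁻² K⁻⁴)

Flux: S = L/(4πd²) = 2.60×10²⁷/(4π×(1.39×10¹¹)²) = 1.07×10⁴ W m⁻².
Energy balance: absorbed = emitted ⇒ πR²·S(1−A) = 4πR²·σT_eq⁴, so T_eq⁴ = S(1−A)/(4σ).
T_eq = [1.07×10⁴ × 0.52 / (4 × 5.67×10⁻⁸)]^(1/4) = (2.46×10¹⁰)^(1/4) = 396 K.

T_eq ≈ 396 K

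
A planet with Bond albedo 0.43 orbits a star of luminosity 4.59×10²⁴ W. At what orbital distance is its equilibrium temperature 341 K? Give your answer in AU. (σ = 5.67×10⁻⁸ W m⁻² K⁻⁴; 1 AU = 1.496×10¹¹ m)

From T_eq⁴ = L(1−A)/(16πσd²): d = √[L(1−A)/(16πσT_eq⁴)].
d = √[4.59×10²⁴ × 0.57 / (16π × 5.67×10⁻⁸ × (341)⁴)] = 8.24×10⁹ m = 0.0551 AU.

d ≈ 0.0551 AU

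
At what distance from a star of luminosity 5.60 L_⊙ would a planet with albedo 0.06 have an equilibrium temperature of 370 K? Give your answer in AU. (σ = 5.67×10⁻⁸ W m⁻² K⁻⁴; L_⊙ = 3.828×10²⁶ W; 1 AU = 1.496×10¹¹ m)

d ≈ 1.30 AU

L = 5.60 × 3.828×10²⁶ = 2.14×10²⁷ W.
From T_eq⁴ = L(1−A)/(16πσd²): d = √[L(1−A)/(16πσT_eq⁴)].
d = √[2.14×10²⁷ × 0.94 / (16π × 5.67×10⁻⁸ × (370)⁴)] = 1.94×10¹¹ m = 1.30 AU.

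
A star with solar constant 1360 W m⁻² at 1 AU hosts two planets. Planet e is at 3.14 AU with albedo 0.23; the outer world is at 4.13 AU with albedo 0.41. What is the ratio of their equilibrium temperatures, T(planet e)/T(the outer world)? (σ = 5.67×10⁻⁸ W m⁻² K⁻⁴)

T_eq = [S₀(1−A)/(4σd²)]^(1/4), so T ∝ (1−A)^(1/4) / √d.
T₁ = [1360×0.77/(4×5.67×10⁻⁸×3.14²)]^(1/4) = 147.11 K.
T₂ = [1360×0.59/(4×5.67×10⁻⁸×4.13²)]^(1/4) = 120.01 K.

T₁/T₂ ≈ 1.226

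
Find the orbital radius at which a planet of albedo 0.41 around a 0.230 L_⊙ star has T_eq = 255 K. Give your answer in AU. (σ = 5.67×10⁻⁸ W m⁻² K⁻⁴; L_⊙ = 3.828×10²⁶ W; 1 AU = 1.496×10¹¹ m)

d ≈ 0.439 AU

L = 0.230 × 3.828×10²⁶ = 8.80×10²⁵ W.
From T_eq⁴ = L(1−A)/(16πσd²): d = √[L(1−A)/(16πσT_eq⁴)].
d = √[8.80×10²⁵ × 0.59 / (16π × 5.67×10⁻⁸ × (255)⁴)] = 6.57×10¹⁰ m = 0.439 AU.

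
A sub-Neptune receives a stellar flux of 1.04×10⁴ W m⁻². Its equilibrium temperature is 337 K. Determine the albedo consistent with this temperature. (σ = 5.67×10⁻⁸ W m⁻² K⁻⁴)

From T_eq⁴ = S(1−A)/(4σ): 1−A = 4σT_eq⁴/S.
1−A = 4 × 5.67×10⁻⁸ × (337)⁴ / 1.04×10⁴ = 0.281.

A ≈ 0.72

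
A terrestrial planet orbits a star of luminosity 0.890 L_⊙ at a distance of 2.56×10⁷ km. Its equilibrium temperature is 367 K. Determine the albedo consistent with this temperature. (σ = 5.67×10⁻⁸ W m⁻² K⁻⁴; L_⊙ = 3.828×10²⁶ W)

A ≈ 0.90

d = 2.56×10⁷ km = 2.56×10¹⁰ m.
L = 0.890 × 3.828×10²⁶ = 3.41×10²⁶ W.
Flux: S = L/(4πd²) = 3.41×10²⁶/(4π×(2.56×10¹⁰)²) = 4.14×10⁴ W m⁻².
From T_eq⁴ = S(1−A)/(4σ): 1−A = 4σT_eq⁴/S.
1−A = 4 × 5.67×10⁻⁸ × (367)⁴ / 4.14×10⁴ = 0.099.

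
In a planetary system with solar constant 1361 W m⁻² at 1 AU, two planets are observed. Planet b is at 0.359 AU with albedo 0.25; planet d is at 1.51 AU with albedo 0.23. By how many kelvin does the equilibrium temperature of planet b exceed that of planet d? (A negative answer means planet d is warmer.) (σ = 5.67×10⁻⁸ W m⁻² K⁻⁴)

ΔT ≈ 220.1 K

T_eq = [S₀(1−A)/(4σd²)]^(1/4), so T ∝ (1−A)^(1/4) / √d.
T₁ = [1361×0.75/(4×5.67×10⁻⁸×0.359²)]^(1/4) = 432.29 K.
T₂ = [1361×0.77/(4×5.67×10⁻⁸×1.51²)]^(1/4) = 212.17 K.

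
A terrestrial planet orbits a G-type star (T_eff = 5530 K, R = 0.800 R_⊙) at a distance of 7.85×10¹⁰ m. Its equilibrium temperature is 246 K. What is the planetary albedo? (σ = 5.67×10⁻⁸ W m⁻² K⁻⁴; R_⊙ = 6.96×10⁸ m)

A ≈ 0.69

R_⋆ = 0.800 × 6.96×10⁸ = 5.57×10⁸ m.
L = 4πR_⋆²σT_⋆⁴ = 4π(5.57×10⁸)² × 5.67×10⁻⁸ × (5530)⁴ = 2.07×10²⁶ W.
S = L/(4πd²) = 2670 W m⁻².
From T_eq⁴ = S(1−A)/(4σ): 1−A = 4σT_eq⁴/S.
1−A = 4 × 5.67×10⁻⁸ × (246)⁴ / 2670 = 0.311.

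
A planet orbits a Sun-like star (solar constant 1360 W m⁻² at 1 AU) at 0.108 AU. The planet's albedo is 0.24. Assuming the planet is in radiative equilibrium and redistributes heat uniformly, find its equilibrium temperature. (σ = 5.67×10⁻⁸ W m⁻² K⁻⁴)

Flux at 0.108 AU: S = 1360/0.108² = 1.17×10⁵ W m⁻².
Energy balance: absorbed = emitted ⇒ πR²·S(1−A) = 4πR²·σT_eq⁴, so T_eq⁴ = S(1−A)/(4σ).
T_eq = [1.17×10⁵ × 0.76 / (4 × 5.67×10⁻⁸)]^(1/4) = (3.91×10¹¹)^(1/4) = 791 K.

T_eq ≈ 791 K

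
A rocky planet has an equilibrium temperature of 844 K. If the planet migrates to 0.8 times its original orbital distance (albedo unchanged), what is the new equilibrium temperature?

T_eq ≈ 944 K

T_eq ∝ L^(1/4) · d^(−1/2).
T′ = 844 / 0.8^(1/2) = 944 K.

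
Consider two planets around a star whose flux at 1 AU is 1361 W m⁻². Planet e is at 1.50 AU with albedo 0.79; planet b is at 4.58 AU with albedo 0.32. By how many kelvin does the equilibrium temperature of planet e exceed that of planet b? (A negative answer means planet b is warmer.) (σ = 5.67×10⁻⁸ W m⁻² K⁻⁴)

T_eq = [S₀(1−A)/(4σd²)]^(1/4), so T ∝ (1−A)^(1/4) / √d.
T₁ = [1361×0.21/(4×5.67×10⁻⁸×1.50²)]^(1/4) = 153.84 K.
T₂ = [1361×0.68/(4×5.67×10⁻⁸×4.58²)]^(1/4) = 118.10 K.

ΔT ≈ 35.7 K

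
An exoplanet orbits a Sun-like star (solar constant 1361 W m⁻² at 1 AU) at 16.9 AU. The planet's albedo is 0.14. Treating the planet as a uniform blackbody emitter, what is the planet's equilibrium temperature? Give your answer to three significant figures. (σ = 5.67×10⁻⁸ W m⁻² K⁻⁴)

T_eq ≈ 65.2 K

Flux at 16.9 AU: S = 1361/16.9² = 4.77 W m⁻².
Energy balance: absorbed = emitted ⇒ πR²·S(1−A) = 4πR²·σT_eq⁴, so T_eq⁴ = S(1−A)/(4σ).
T_eq = [4.77 × 0.86 / (4 × 5.67×10⁻⁸)]^(1/4) = (1.81×10⁷)^(1/4) = 65.2 K.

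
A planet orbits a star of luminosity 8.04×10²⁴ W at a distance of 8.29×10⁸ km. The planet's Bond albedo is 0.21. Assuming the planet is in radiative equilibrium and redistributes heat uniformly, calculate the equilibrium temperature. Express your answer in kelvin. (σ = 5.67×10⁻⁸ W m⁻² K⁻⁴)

T_eq ≈ 42.4 K

d = 8.29×10⁸ km = 8.29×10¹¹ m.
Flux: S = L/(4πd²) = 8.04×10²⁴/(4π×(8.29×10¹¹)²) = 0.931 W m⁻².
Energy balance: absorbed = emitted ⇒ πR²·S(1−A) = 4πR²·σT_eq⁴, so T_eq⁴ = S(1−A)/(4σ).
T_eq = [0.931 × 0.79 / (4 × 5.67×10⁻⁸)]^(1/4) = (3.24×10⁶)^(1/4) = 42.4 K.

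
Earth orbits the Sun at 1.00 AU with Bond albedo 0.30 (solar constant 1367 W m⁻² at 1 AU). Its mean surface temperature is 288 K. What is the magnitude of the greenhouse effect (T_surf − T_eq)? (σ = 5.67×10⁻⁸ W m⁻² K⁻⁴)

S = 1367/1.00² = 1367 W m⁻².
T_eq = [S(1−A)/(4σ)]^(1/4) = [1367×0.70/(4×5.67×10⁻⁸)]^(1/4) = 254.9 K.
ΔT = T_surf − T_eq = 288 − 254.9.

ΔT ≈ 33.1 K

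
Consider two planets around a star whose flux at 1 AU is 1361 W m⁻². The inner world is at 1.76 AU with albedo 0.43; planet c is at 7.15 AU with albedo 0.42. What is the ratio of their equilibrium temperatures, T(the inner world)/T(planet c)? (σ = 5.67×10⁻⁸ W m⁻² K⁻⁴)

T_eq = [S₀(1−A)/(4σd²)]^(1/4), so T ∝ (1−A)^(1/4) / √d.
T₁ = [1361×0.57/(4×5.67×10⁻⁸×1.76²)]^(1/4) = 182.29 K.
T₂ = [1361×0.58/(4×5.67×10⁻⁸×7.15²)]^(1/4) = 90.84 K.

T₁/T₂ ≈ 2.007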